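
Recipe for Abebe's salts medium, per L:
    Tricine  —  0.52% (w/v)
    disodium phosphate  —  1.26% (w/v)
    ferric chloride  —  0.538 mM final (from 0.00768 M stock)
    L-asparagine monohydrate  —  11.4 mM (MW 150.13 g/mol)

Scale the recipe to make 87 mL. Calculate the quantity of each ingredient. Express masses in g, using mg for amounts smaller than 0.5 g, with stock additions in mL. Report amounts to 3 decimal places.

Working volume: 87 mL = 0.087 L.
Tricine: 0.52% w/v = 5.2 g/L → 5.2 × 0.087 L = 0.4524 g = 452.400 mg
disodium phosphate: 1.26 g per 100 mL × 87 mL ÷ 100 = 1.096 g
ferric chloride: dilute stock: 0.538 mM × 87 mL ÷ 7.68 mM = 6.095 mL
L-asparagine monohydrate: 11.4 mmol/L × 150.13 mg/mmol × 0.087 L = 148.899 mg

Tricine 452.400 mg; disodium phosphate 1.096 g; ferric chloride 6.095 mL; L-asparagine monohydrate 148.899 mg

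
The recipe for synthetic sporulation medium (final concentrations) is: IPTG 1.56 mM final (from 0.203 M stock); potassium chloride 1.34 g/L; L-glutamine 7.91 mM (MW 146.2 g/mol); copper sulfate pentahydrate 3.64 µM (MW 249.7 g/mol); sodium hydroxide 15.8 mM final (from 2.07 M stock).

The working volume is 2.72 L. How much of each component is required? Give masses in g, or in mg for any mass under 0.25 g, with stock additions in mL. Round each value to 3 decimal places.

IPTG 20.902 mL; potassium chloride 3.645 g; L-glutamine 3.146 g; copper sulfate pentahydrate 2.472 mg; sodium hydroxide 20.761 mL

Scale factor relative to 1 L: 2.72.
IPTG: C1V1 = C2V2 → 1.56 mM × 2720 mL ÷ 203 mM = 20.902 mL
potassium chloride: 1.34 g/L × 2.72 L = 3.645 g
L-glutamine: 7.91 mmol/L × 146.2 g/mol × 2.72 L ÷ 1000 = 3.146 g
copper sulfate pentahydrate: 3.64 µmol/L × 249.7 g/mol × 2.72 L ÷ 1000 = 2.472 mg
sodium hydroxide: C1V1 = C2V2 → 15.8 mM × 2720 mL ÷ 2070 mM = 20.761 mL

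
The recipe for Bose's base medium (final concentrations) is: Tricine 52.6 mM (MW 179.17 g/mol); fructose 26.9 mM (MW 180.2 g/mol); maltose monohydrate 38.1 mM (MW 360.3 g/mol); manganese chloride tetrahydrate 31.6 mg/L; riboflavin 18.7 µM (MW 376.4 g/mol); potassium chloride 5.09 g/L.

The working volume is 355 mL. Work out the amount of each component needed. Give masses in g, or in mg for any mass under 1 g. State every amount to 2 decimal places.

Scale factor relative to 1 L: 0.355.
Tricine: 52.6 mmol/L × 179.17 g/mol × 0.355 L ÷ 1000 = 3.35 g
fructose: 26.9 mmol/L × 180.2 g/mol × 0.355 L ÷ 1000 = 1.72 g
maltose monohydrate: 38.1 mmol/L × 360.3 g/mol × 0.355 L ÷ 1000 = 4.87 g
manganese chloride tetrahydrate: 31.6 mg/L × 0.355 L = 11.22 mg
riboflavin: 18.7 µmol/L × 376.4 g/mol × 0.355 L ÷ 1000 = 2.50 mg
potassium chloride: 5.09 g/L × 0.355 L = 1.81 g

Tricine 3.35 g; fructose 1.72 g; maltose monohydrate 4.87 g; manganese chloride tetrahydrate 11.22 mg; riboflavin 2.50 mg; potassium chloride 1.81 g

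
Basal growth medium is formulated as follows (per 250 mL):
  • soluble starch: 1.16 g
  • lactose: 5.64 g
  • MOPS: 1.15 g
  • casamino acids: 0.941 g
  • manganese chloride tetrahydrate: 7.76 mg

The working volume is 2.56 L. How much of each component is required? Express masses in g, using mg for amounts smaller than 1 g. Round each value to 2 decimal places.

Scale factor = 2560 mL / 250 mL = 10.24.
soluble starch: 1.16 g × (2560 mL / 250 mL) = 11.88 g
lactose: 5.64 g × (2560 mL / 250 mL) = 57.75 g
MOPS: 1.15 g × (2560 mL / 250 mL) = 11.78 g
casamino acids: 0.941 g × (2560 mL / 250 mL) = 9.64 g
manganese chloride tetrahydrate: 7.76 mg × (2560 mL / 250 mL) = 79.46 mg

soluble starch 11.88 g; lactose 57.75 g; MOPS 11.78 g; casamino acids 9.64 g; manganese chloride tetrahydrate 79.46 mg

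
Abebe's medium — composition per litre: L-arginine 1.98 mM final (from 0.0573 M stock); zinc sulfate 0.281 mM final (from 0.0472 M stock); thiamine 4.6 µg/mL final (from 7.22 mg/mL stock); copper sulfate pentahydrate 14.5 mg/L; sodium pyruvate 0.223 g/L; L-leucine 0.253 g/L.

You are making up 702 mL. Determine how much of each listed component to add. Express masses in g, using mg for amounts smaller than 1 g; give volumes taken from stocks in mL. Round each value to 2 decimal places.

Target volume = 702 mL = 0.702 L.
L-arginine: V = C2·V2/C1 = 1.98 mM × 702 mL ÷ 57.3 mM = 24.26 mL
zinc sulfate: V = C2·V2/C1 = 0.281 mM × 702 mL ÷ 47.2 mM = 4.18 mL
thiamine: V = C2·V2/C1 = 4.6 µg/mL × 702 mL ÷ 7220 µg/mL = 0.45 mL
copper sulfate pentahydrate: 14.5 mg/L × 0.702 L = 10.18 mg
sodium pyruvate: 0.223 g/L × 0.702 L = 0.156546 g = 156.55 mg
L-leucine: 0.253 g/L × 0.702 L = 0.177606 g = 177.61 mg

L-arginine 24.26 mL; zinc sulfate 4.18 mL; thiamine 0.45 mL; copper sulfate pentahydrate 10.18 mg; sodium pyruvate 156.55 mg; L-leucine 177.61 mg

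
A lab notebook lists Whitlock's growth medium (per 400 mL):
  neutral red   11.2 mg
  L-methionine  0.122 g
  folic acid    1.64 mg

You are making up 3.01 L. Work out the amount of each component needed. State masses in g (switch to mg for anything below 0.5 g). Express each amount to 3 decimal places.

Scale factor = 3010 mL / 400 mL = 7.525.
neutral red: 11.2 mg × (3010 mL / 400 mL) = 84.280 mg
L-methionine: 0.122 g × (3010 mL / 400 mL) = 0.918 g
folic acid: 1.64 mg × (3010 mL / 400 mL) = 12.341 mg

neutral red 84.280 mg; L-methionine 0.918 g; folic acid 12.341 mg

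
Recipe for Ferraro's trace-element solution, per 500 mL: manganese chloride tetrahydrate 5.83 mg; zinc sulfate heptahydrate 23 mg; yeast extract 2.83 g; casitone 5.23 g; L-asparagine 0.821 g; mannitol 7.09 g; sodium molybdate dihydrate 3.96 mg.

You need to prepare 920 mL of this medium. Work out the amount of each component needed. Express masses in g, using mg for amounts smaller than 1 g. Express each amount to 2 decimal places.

manganese chloride tetrahydrate 10.73 mg; zinc sulfate heptahydrate 42.32 mg; yeast extract 5.21 g; casitone 9.62 g; L-asparagine 1.51 g; mannitol 13.05 g; sodium molybdate dihydrate 7.29 mg

Ratio of target to recipe volume: 920 / 500 = 1.84.
manganese chloride tetrahydrate: 5.83 mg × (920 mL / 500 mL) = 10.73 mg
zinc sulfate heptahydrate: 23 mg × (920 mL / 500 mL) = 42.32 mg
yeast extract: 2.83 g × (920 mL / 500 mL) = 5.21 g
casitone: 5.23 g × (920 mL / 500 mL) = 9.62 g
L-asparagine: 0.821 g × (920 mL / 500 mL) = 1.51 g
mannitol: 7.09 g × (920 mL / 500 mL) = 13.05 g
sodium molybdate dihydrate: 3.96 mg × (920 mL / 500 mL) = 7.29 mg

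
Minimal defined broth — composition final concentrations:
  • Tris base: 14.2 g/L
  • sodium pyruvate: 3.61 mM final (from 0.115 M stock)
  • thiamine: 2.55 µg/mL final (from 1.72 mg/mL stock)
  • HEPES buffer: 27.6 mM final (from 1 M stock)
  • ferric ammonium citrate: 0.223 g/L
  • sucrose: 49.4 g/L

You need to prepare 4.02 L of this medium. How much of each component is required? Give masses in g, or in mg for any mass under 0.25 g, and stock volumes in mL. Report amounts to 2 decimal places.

Scale factor relative to 1 L: 4.02.
Tris base: 14.2 g/L × 4.02 L = 57.08 g
sodium pyruvate: C1V1 = C2V2 → 3.61 mM × 4020 mL ÷ 115 mM = 126.19 mL
thiamine: V = C2·V2/C1 = 2.55 µg/mL × 4020 mL ÷ 1720 µg/mL = 5.96 mL
HEPES buffer: dilute stock: 27.6 mM × 4020 mL ÷ 1000 mM = 110.95 mL
ferric ammonium citrate: 0.223 g/L × 4.02 L = 0.90 g
sucrose: 49.4 g/L × 4.02 L = 198.59 g

Tris base 57.08 g; sodium pyruvate 126.19 mL; thiamine 5.96 mL; HEPES buffer 110.95 mL; ferric ammonium citrate 0.90 g; sucrose 198.59 g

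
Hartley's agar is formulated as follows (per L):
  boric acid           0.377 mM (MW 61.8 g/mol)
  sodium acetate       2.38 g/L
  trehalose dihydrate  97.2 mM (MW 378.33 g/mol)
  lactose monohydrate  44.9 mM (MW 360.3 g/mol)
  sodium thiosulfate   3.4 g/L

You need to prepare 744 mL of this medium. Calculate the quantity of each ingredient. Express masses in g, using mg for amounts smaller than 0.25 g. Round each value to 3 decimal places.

boric acid 17.334 mg; sodium acetate 1.771 g; trehalose dihydrate 27.360 g; lactose monohydrate 12.036 g; sodium thiosulfate 2.530 g

Working volume: 744 mL = 0.744 L.
boric acid: 0.377 mmol/L × 61.8 mg/mmol × 0.744 L = 17.334 mg
sodium acetate: 2.38 g/L × 0.744 L = 1.771 g
trehalose dihydrate: 97.2 mmol/L × 378.33 g/mol × 0.744 L ÷ 1000 = 27.360 g
lactose monohydrate: 44.9 mmol/L × 360.3 g/mol × 0.744 L ÷ 1000 = 12.036 g
sodium thiosulfate: 3.4 g/L × 0.744 L = 2.530 g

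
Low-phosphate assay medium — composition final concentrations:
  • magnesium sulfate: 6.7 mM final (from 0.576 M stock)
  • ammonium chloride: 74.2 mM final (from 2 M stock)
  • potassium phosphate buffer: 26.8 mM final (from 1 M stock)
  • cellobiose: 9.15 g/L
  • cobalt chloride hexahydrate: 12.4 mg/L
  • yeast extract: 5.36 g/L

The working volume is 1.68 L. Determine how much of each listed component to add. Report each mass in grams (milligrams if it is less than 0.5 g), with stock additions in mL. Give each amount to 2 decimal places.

magnesium sulfate 19.54 mL; ammonium chloride 62.33 mL; potassium phosphate buffer 45.02 mL; cellobiose 15.37 g; cobalt chloride hexahydrate 20.83 mg; yeast extract 9.00 g

Scale factor relative to 1 L: 1.68.
magnesium sulfate: V = C2·V2/C1 = 6.7 mM × 1680 mL ÷ 576 mM = 19.54 mL
ammonium chloride: dilute stock: 74.2 mM × 1680 mL ÷ 2000 mM = 62.33 mL
potassium phosphate buffer: V = C2·V2/C1 = 26.8 mM × 1680 mL ÷ 1000 mM = 45.02 mL
cellobiose: 9.15 g/L × 1.68 L = 15.37 g
cobalt chloride hexahydrate: 12.4 mg/L × 1.68 L = 20.83 mg
yeast extract: 5.36 g/L × 1.68 L = 9.00 g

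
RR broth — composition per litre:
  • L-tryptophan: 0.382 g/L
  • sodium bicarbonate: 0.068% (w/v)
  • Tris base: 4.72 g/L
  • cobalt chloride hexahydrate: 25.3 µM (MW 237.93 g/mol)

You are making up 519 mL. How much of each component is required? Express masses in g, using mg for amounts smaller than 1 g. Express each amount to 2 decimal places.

L-tryptophan 198.26 mg; sodium bicarbonate 352.92 mg; Tris base 2.45 g; cobalt chloride hexahydrate 3.12 mg

Working volume: 519 mL = 0.519 L.
L-tryptophan: 0.382 g/L × 0.519 L = 0.198258 g = 198.26 mg
sodium bicarbonate: 0.068% w/v = 0.68 g/L → 0.68 × 0.519 L = 0.35292 g = 352.92 mg
Tris base: 4.72 g/L × 0.519 L = 2.45 g
cobalt chloride hexahydrate: 25.3 µmol/L × 237.93 g/mol × 0.519 L ÷ 1000 = 3.12 mg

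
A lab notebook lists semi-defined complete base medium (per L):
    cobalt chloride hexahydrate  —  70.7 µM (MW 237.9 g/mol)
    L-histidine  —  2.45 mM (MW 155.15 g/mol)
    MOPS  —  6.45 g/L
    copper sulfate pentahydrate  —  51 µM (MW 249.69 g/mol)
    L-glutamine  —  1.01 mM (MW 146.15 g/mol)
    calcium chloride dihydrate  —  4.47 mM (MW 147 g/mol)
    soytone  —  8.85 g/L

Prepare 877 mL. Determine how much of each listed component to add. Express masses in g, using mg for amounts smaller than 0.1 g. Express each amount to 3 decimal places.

cobalt chloride hexahydrate 14.751 mg; L-histidine 0.333 g; MOPS 5.657 g; copper sulfate pentahydrate 11.168 mg; L-glutamine 0.129 g; calcium chloride dihydrate 0.576 g; soytone 7.761 g

Working volume: 877 mL = 0.877 L.
cobalt chloride hexahydrate: 70.7 µmol/L × 237.9 g/mol × 0.877 L ÷ 1000 = 14.751 mg
L-histidine: 2.45 mmol/L × 155.15 g/mol × 0.877 L ÷ 1000 = 0.333 g
MOPS: 6.45 g/L × 0.877 L = 5.657 g
copper sulfate pentahydrate: 51 µmol/L × 249.69 g/mol × 0.877 L ÷ 1000 = 11.168 mg
L-glutamine: 1.01 mmol/L × 146.15 g/mol × 0.877 L ÷ 1000 = 0.129 g
calcium chloride dihydrate: 4.47 mmol/L × 147 g/mol × 0.877 L ÷ 1000 = 0.576 g
soytone: 8.85 g/L × 0.877 L = 7.761 g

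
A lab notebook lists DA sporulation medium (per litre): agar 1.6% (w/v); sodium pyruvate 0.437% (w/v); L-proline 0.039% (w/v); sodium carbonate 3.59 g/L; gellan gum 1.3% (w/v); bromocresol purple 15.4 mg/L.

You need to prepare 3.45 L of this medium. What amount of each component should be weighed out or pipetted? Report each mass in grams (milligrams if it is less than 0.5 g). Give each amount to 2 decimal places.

Working volume: 3.45 L.
agar: 1.6 g per 100 mL × 3450 mL ÷ 100 = 55.20 g
sodium pyruvate: 0.437% w/v = 4.37 g/L → 4.37 × 3.45 L = 15.08 g
L-proline: 0.039 g per 100 mL × 3450 mL ÷ 100 = 1.35 g
sodium carbonate: 3.59 g/L × 3.45 L = 12.39 g
gellan gum: 1.3 g per 100 mL × 3450 mL ÷ 100 = 44.85 g
bromocresol purple: 15.4 mg/L × 3.45 L = 53.13 mg

agar 55.20 g; sodium pyruvate 15.08 g; L-proline 1.35 g; sodium carbonate 12.39 g; gellan gum 44.85 g; bromocresol purple 53.13 mg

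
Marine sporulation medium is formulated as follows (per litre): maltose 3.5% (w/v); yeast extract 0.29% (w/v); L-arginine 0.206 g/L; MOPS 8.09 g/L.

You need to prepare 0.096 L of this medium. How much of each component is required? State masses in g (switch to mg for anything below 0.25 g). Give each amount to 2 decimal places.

Working volume: 0.096 L.
maltose: 3.5% w/v = 35 g/L → 35 × 0.096 L = 3.36 g
yeast extract: 0.29% w/v = 2.9 g/L → 2.9 × 0.096 L = 0.28 g
L-arginine: 0.206 g/L × 0.096 L = 0.019776 g = 19.78 mg
MOPS: 8.09 g/L × 0.096 L = 0.78 g

maltose 3.36 g; yeast extract 0.28 g; L-arginine 19.78 mg; MOPS 0.78 g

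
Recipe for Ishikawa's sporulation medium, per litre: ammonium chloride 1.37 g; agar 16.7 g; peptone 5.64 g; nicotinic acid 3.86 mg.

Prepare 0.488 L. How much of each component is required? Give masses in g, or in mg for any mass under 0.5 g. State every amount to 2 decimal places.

ammonium chloride 0.67 g; agar 8.15 g; peptone 2.75 g; nicotinic acid 1.88 mg

Scale factor = 488 mL / 1000 mL = 0.488.
ammonium chloride: 1.37 g × (488 mL / 1000 mL) = 0.67 g
agar: 16.7 g × (488 mL / 1000 mL) = 8.15 g
peptone: 5.64 g × (488 mL / 1000 mL) = 2.75 g
nicotinic acid: 3.86 mg × (488 mL / 1000 mL) = 1.88 mg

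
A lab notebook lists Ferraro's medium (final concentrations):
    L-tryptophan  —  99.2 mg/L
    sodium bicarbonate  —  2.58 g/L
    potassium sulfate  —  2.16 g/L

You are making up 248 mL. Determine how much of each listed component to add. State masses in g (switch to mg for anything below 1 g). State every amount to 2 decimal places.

L-tryptophan 24.60 mg; sodium bicarbonate 639.84 mg; potassium sulfate 535.68 mg

Working volume: 248 mL = 0.248 L.
L-tryptophan: 99.2 mg/L × 0.248 L = 24.60 mg
sodium bicarbonate: 2.58 g/L × 0.248 L = 0.63984 g = 639.84 mg
potassium sulfate: 2.16 g/L × 0.248 L = 0.53568 g = 535.68 mg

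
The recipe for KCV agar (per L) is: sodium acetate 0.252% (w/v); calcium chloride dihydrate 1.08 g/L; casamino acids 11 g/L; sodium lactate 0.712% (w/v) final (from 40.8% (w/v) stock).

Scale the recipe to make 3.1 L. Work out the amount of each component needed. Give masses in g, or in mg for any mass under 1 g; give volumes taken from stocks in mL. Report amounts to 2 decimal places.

Scale factor relative to 1 L: 3.1.
sodium acetate: 0.252% w/v = 2.52 g/L → 2.52 × 3.1 L = 7.81 g
calcium chloride dihydrate: 1.08 g/L × 3.1 L = 3.35 g
casamino acids: 11 g/L × 3.1 L = 34.10 g
sodium lactate: dilute stock: 0.712% ÷ 40.8% × 3100 mL = 54.10 mL

sodium acetate 7.81 g; calcium chloride dihydrate 3.35 g; casamino acids 34.10 g; sodium lactate 54.10 mL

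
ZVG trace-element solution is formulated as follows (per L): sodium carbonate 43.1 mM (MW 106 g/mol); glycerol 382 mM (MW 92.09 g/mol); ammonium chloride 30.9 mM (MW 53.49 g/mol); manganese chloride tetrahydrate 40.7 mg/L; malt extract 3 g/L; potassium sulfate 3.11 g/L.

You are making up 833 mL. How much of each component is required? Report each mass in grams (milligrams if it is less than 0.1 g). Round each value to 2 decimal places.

sodium carbonate 3.81 g; glycerol 29.30 g; ammonium chloride 1.38 g; manganese chloride tetrahydrate 33.90 mg; malt extract 2.50 g; potassium sulfate 2.59 g

Scale factor relative to 1 L: 0.833.
sodium carbonate: 43.1 mmol/L × 106 g/mol × 0.833 L ÷ 1000 = 3.81 g
glycerol: 382 mmol/L × 92.09 g/mol × 0.833 L ÷ 1000 = 29.30 g
ammonium chloride: 30.9 mmol/L × 53.49 g/mol × 0.833 L ÷ 1000 = 1.38 g
manganese chloride tetrahydrate: 40.7 mg/L × 0.833 L = 33.90 mg
malt extract: 3 g/L × 0.833 L = 2.50 g
potassium sulfate: 3.11 g/L × 0.833 L = 2.59 g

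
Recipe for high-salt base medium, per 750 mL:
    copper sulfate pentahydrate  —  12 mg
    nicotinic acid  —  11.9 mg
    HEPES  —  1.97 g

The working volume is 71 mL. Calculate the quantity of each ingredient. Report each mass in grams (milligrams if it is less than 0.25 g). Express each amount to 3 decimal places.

Ratio of target to recipe volume: 71 / 750 = 0.0946667.
copper sulfate pentahydrate: 12 mg × (71 mL / 750 mL) = 1.136 mg
nicotinic acid: 11.9 mg × (71 mL / 750 mL) = 1.127 mg
HEPES: 1.97 g × (71 mL / 750 mL) = 0.186493 g = 186.493 mg

copper sulfate pentahydrate 1.136 mg; nicotinic acid 1.127 mg; HEPES 186.493 mg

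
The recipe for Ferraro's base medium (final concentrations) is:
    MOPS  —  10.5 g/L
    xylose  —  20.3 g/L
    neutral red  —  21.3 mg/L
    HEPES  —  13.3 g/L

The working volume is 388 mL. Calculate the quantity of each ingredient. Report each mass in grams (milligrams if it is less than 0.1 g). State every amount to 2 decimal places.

MOPS 4.07 g; xylose 7.88 g; neutral red 8.26 mg; HEPES 5.16 g

Scale factor relative to 1 L: 0.388.
MOPS: 10.5 g/L × 0.388 L = 4.07 g
xylose: 20.3 g/L × 0.388 L = 7.88 g
neutral red: 21.3 mg/L × 0.388 L = 8.26 mg
HEPES: 13.3 g/L × 0.388 L = 5.16 g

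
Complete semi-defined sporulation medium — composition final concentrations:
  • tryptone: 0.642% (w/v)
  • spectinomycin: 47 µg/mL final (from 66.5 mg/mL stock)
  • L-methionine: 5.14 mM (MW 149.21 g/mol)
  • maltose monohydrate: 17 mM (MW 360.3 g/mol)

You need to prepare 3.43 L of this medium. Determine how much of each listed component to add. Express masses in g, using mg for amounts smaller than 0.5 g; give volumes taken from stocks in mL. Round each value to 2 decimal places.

Scale factor relative to 1 L: 3.43.
tryptone: 0.642% w/v = 6.42 g/L → 6.42 × 3.43 L = 22.02 g
spectinomycin: C1V1 = C2V2 → 47 µg/mL × 3430 mL ÷ 66500 µg/mL = 2.42 mL
L-methionine: 5.14 mmol/L × 149.21 g/mol × 3.43 L ÷ 1000 = 2.63 g
maltose monohydrate: 17 mmol/L × 360.3 g/mol × 3.43 L ÷ 1000 = 21.01 g

tryptone 22.02 g; spectinomycin 2.42 mL; L-methionine 2.63 g; maltose monohydrate 21.01 g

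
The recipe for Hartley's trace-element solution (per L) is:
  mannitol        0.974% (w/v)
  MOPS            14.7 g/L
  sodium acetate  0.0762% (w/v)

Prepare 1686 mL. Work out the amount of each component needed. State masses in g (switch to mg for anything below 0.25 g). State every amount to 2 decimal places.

mannitol 16.42 g; MOPS 24.78 g; sodium acetate 1.28 g

Scale factor relative to 1 L: 1.686.
mannitol: 0.974% w/v = 9.74 g/L → 9.74 × 1.686 L = 16.42 g
MOPS: 14.7 g/L × 1.686 L = 24.78 g
sodium acetate: 0.0762% w/v = 0.762 g/L → 0.762 × 1.686 L = 1.28 g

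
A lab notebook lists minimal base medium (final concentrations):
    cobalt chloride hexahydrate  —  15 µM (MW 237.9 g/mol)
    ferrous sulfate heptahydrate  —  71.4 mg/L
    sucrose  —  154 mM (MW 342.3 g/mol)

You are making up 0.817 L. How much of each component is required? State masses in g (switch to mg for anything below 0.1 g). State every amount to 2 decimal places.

cobalt chloride hexahydrate 2.92 mg; ferrous sulfate heptahydrate 58.33 mg; sucrose 43.07 g

Working volume: 0.817 L.
cobalt chloride hexahydrate: 15 µmol/L × 237.9 g/mol × 0.817 L ÷ 1000 = 2.92 mg
ferrous sulfate heptahydrate: 71.4 mg/L × 0.817 L = 58.33 mg
sucrose: 154 mmol/L × 342.3 g/mol × 0.817 L ÷ 1000 = 43.07 g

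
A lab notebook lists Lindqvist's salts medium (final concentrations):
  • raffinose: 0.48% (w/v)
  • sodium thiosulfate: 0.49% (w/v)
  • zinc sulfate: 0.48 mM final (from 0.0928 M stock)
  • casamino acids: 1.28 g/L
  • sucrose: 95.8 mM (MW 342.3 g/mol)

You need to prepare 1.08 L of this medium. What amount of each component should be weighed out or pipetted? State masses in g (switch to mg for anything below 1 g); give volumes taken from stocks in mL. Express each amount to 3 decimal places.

raffinose 5.184 g; sodium thiosulfate 5.292 g; zinc sulfate 5.586 mL; casamino acids 1.382 g; sucrose 35.416 g

Scale factor relative to 1 L: 1.08.
raffinose: 0.48 g per 100 mL × 1080 mL ÷ 100 = 5.184 g
sodium thiosulfate: 0.49% w/v = 4.9 g/L → 4.9 × 1.08 L = 5.292 g
zinc sulfate: C1V1 = C2V2 → 0.48 mM × 1080 mL ÷ 92.8 mM = 5.586 mL
casamino acids: 1.28 g/L × 1.08 L = 1.382 g
sucrose: 95.8 mmol/L × 342.3 g/mol × 1.08 L ÷ 1000 = 35.416 g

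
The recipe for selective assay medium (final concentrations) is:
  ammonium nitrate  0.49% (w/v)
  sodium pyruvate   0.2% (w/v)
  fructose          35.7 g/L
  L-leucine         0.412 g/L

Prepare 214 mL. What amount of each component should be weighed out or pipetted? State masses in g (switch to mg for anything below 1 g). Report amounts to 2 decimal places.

Target volume = 214 mL = 0.214 L.
ammonium nitrate: 0.49 g per 100 mL × 214 mL ÷ 100 = 1.05 g
sodium pyruvate: 0.2 g per 100 mL × 214 mL ÷ 100 = 0.428 g = 428.00 mg
fructose: 35.7 g/L × 0.214 L = 7.64 g
L-leucine: 0.412 g/L × 0.214 L = 0.088168 g = 88.17 mg

ammonium nitrate 1.05 g; sodium pyruvate 428.00 mg; fructose 7.64 g; L-leucine 88.17 mg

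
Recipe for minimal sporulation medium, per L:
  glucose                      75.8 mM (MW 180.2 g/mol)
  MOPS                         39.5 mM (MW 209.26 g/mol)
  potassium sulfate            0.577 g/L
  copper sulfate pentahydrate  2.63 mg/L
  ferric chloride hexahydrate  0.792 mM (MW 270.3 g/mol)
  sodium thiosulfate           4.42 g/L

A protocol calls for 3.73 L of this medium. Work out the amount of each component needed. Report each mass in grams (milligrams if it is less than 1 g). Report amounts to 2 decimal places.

glucose 50.95 g; MOPS 30.83 g; potassium sulfate 2.15 g; copper sulfate pentahydrate 9.81 mg; ferric chloride hexahydrate 798.51 mg; sodium thiosulfate 16.49 g

Scale factor relative to 1 L: 3.73.
glucose: 75.8 mmol/L × 180.2 g/mol × 3.73 L ÷ 1000 = 50.95 g
MOPS: 39.5 mmol/L × 209.26 g/mol × 3.73 L ÷ 1000 = 30.83 g
potassium sulfate: 0.577 g/L × 3.73 L = 2.15 g
copper sulfate pentahydrate: 2.63 mg/L × 3.73 L = 9.81 mg
ferric chloride hexahydrate: 0.792 mmol/L × 270.3 mg/mmol × 3.73 L = 798.51 mg
sodium thiosulfate: 4.42 g/L × 3.73 L = 16.49 g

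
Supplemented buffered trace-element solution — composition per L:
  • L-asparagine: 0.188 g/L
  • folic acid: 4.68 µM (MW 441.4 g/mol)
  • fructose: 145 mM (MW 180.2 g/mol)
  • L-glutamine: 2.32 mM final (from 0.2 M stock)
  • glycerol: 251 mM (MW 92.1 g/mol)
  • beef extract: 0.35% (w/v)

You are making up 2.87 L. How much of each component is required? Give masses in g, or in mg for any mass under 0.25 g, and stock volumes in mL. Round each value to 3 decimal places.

L-asparagine 0.540 g; folic acid 5.929 mg; fructose 74.990 g; L-glutamine 33.292 mL; glycerol 66.346 g; beef extract 10.045 g

Scale factor relative to 1 L: 2.87.
L-asparagine: 0.188 g/L × 2.87 L = 0.540 g
folic acid: 4.68 µmol/L × 441.4 g/mol × 2.87 L ÷ 1000 = 5.929 mg
fructose: 145 mmol/L × 180.2 g/mol × 2.87 L ÷ 1000 = 74.990 g
L-glutamine: dilute stock: 2.32 mM × 2870 mL ÷ 200 mM = 33.292 mL
glycerol: 251 mmol/L × 92.1 g/mol × 2.87 L ÷ 1000 = 66.346 g
beef extract: 0.35% w/v = 3.5 g/L → 3.5 × 2.87 L = 10.045 g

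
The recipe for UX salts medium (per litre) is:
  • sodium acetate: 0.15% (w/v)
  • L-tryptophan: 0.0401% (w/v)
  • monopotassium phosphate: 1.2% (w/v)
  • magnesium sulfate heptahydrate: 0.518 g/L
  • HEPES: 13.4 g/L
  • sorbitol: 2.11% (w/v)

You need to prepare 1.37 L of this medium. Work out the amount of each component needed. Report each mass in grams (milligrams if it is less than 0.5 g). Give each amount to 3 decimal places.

sodium acetate 2.055 g; L-tryptophan 0.549 g; monopotassium phosphate 16.440 g; magnesium sulfate heptahydrate 0.710 g; HEPES 18.358 g; sorbitol 28.907 g

Working volume: 1.37 L.
sodium acetate: 0.15 g per 100 mL × 1370 mL ÷ 100 = 2.055 g
L-tryptophan: 0.0401 g per 100 mL × 1370 mL ÷ 100 = 0.549 g
monopotassium phosphate: 1.2% w/v = 12 g/L → 12 × 1.37 L = 16.440 g
magnesium sulfate heptahydrate: 0.518 g/L × 1.37 L = 0.710 g
HEPES: 13.4 g/L × 1.37 L = 18.358 g
sorbitol: 2.11 g per 100 mL × 1370 mL ÷ 100 = 28.907 g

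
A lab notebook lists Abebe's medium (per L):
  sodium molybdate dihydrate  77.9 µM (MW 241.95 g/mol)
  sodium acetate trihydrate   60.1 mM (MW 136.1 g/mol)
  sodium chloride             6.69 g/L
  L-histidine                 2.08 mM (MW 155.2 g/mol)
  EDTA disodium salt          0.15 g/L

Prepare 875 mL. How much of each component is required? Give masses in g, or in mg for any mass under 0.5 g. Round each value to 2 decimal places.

Working volume: 875 mL = 0.875 L.
sodium molybdate dihydrate: 77.9 µmol/L × 241.95 g/mol × 0.875 L ÷ 1000 = 16.49 mg
sodium acetate trihydrate: 60.1 mmol/L × 136.1 g/mol × 0.875 L ÷ 1000 = 7.16 g
sodium chloride: 6.69 g/L × 0.875 L = 5.85 g
L-histidine: 2.08 mmol/L × 155.2 mg/mmol × 0.875 L = 282.46 mg
EDTA disodium salt: 0.15 g/L × 0.875 L = 0.13125 g = 131.25 mg

sodium molybdate dihydrate 16.49 mg; sodium acetate trihydrate 7.16 g; sodium chloride 5.85 g; L-histidine 282.46 mg; EDTA disodium salt 131.25 mg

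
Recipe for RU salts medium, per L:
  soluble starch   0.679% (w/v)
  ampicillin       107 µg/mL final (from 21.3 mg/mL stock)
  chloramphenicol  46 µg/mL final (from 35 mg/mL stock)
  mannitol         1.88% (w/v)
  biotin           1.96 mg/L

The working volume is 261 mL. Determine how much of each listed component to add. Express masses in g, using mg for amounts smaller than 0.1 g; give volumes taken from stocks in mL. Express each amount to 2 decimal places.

Scale factor relative to 1 L: 0.261.
soluble starch: 0.679 g per 100 mL × 261 mL ÷ 100 = 1.77 g
ampicillin: C1V1 = C2V2 → 107 µg/mL × 261 mL ÷ 21300 µg/mL = 1.31 mL
chloramphenicol: V = C2·V2/C1 = 46 µg/mL × 261 mL ÷ 35000 µg/mL = 0.34 mL
mannitol: 1.88% w/v = 18.8 g/L → 18.8 × 0.261 L = 4.91 g
biotin: 1.96 mg/L × 0.261 L = 0.51 mg

soluble starch 1.77 g; ampicillin 1.31 mL; chloramphenicol 0.34 mL; mannitol 4.91 g; biotin 0.51 mg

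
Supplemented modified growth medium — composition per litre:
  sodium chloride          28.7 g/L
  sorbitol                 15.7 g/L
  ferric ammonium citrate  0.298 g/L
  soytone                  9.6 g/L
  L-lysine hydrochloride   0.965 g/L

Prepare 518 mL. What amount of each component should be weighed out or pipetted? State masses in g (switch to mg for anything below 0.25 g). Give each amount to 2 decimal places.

sodium chloride 14.87 g; sorbitol 8.13 g; ferric ammonium citrate 154.36 mg; soytone 4.97 g; L-lysine hydrochloride 0.50 g

Scale factor relative to 1 L: 0.518.
sodium chloride: 28.7 g/L × 0.518 L = 14.87 g
sorbitol: 15.7 g/L × 0.518 L = 8.13 g
ferric ammonium citrate: 0.298 g/L × 0.518 L = 0.154364 g = 154.36 mg
soytone: 9.6 g/L × 0.518 L = 4.97 g
L-lysine hydrochloride: 0.965 g/L × 0.518 L = 0.50 g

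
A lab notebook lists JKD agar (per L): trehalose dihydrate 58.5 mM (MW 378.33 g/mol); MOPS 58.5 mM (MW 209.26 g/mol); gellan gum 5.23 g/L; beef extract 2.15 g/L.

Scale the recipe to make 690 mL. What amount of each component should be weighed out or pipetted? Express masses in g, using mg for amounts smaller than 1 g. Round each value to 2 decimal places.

trehalose dihydrate 15.27 g; MOPS 8.45 g; gellan gum 3.61 g; beef extract 1.48 g

Scale factor relative to 1 L: 0.69.
trehalose dihydrate: 58.5 mmol/L × 378.33 g/mol × 0.69 L ÷ 1000 = 15.27 g
MOPS: 58.5 mmol/L × 209.26 g/mol × 0.69 L ÷ 1000 = 8.45 g
gellan gum: 5.23 g/L × 0.69 L = 3.61 g
beef extract: 2.15 g/L × 0.69 L = 1.48 g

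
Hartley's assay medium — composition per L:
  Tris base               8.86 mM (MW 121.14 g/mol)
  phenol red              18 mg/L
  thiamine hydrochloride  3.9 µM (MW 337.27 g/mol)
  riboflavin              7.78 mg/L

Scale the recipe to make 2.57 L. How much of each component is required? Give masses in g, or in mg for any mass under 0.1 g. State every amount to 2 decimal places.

Tris base 2.76 g; phenol red 46.26 mg; thiamine hydrochloride 3.38 mg; riboflavin 19.99 mg

Scale factor relative to 1 L: 2.57.
Tris base: 8.86 mmol/L × 121.14 g/mol × 2.57 L ÷ 1000 = 2.76 g
phenol red: 18 mg/L × 2.57 L = 46.26 mg
thiamine hydrochloride: 3.9 µmol/L × 337.27 g/mol × 2.57 L ÷ 1000 = 3.38 mg
riboflavin: 7.78 mg/L × 2.57 L = 19.99 mg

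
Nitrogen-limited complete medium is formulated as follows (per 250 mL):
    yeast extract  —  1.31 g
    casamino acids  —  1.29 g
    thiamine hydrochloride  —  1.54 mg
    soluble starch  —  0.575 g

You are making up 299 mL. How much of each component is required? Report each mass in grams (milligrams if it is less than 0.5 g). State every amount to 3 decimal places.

yeast extract 1.567 g; casamino acids 1.543 g; thiamine hydrochloride 1.842 mg; soluble starch 0.688 g

Ratio of target to recipe volume: 299 / 250 = 1.196.
yeast extract: 1.31 g × (299 mL / 250 mL) = 1.567 g
casamino acids: 1.29 g × (299 mL / 250 mL) = 1.543 g
thiamine hydrochloride: 1.54 mg × (299 mL / 250 mL) = 1.842 mg
soluble starch: 0.575 g × (299 mL / 250 mL) = 0.688 g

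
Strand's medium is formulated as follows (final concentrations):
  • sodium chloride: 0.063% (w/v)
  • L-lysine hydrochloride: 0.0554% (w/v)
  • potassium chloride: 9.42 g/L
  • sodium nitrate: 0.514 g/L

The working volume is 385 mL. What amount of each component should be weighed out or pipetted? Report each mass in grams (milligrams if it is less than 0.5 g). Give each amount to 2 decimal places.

sodium chloride 242.55 mg; L-lysine hydrochloride 213.29 mg; potassium chloride 3.63 g; sodium nitrate 197.89 mg

Working volume: 385 mL = 0.385 L.
sodium chloride: 0.063% w/v = 0.63 g/L → 0.63 × 0.385 L = 0.24255 g = 242.55 mg
L-lysine hydrochloride: 0.0554 g per 100 mL × 385 mL ÷ 100 = 0.21329 g = 213.29 mg
potassium chloride: 9.42 g/L × 0.385 L = 3.63 g
sodium nitrate: 0.514 g/L × 0.385 L = 0.19789 g = 197.89 mg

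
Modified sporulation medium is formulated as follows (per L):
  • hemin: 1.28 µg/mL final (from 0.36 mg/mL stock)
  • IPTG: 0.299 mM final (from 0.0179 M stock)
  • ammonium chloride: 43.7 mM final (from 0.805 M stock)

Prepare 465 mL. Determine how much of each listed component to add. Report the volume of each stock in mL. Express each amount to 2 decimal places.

hemin 1.65 mL; IPTG 7.77 mL; ammonium chloride 25.24 mL

Target volume = 465 mL = 0.465 L.
hemin: V = C2·V2/C1 = 1.28 µg/mL × 465 mL ÷ 360 µg/mL = 1.65 mL
IPTG: dilute stock: 0.299 mM × 465 mL ÷ 17.9 mM = 7.77 mL
ammonium chloride: C1V1 = C2V2 → 43.7 mM × 465 mL ÷ 805 mM = 25.24 mL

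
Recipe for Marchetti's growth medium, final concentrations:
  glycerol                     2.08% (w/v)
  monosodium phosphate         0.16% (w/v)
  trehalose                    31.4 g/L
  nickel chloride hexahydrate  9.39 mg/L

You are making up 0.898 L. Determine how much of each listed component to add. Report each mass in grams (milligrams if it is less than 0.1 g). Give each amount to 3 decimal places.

glycerol 18.678 g; monosodium phosphate 1.437 g; trehalose 28.197 g; nickel chloride hexahydrate 8.432 mg

Scale factor relative to 1 L: 0.898.
glycerol: 2.08 g per 100 mL × 898 mL ÷ 100 = 18.678 g
monosodium phosphate: 0.16% w/v = 1.6 g/L → 1.6 × 0.898 L = 1.437 g
trehalose: 31.4 g/L × 0.898 L = 28.197 g
nickel chloride hexahydrate: 9.39 mg/L × 0.898 L = 8.432 mg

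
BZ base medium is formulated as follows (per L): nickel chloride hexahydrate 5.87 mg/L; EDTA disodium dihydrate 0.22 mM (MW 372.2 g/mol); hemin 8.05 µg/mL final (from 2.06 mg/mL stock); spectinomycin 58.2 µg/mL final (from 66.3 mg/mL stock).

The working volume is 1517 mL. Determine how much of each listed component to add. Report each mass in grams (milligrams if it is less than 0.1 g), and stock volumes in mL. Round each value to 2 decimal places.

nickel chloride hexahydrate 8.90 mg; EDTA disodium dihydrate 0.12 g; hemin 5.93 mL; spectinomycin 1.33 mL

Scale factor relative to 1 L: 1.517.
nickel chloride hexahydrate: 5.87 mg/L × 1.517 L = 8.90 mg
EDTA disodium dihydrate: 0.22 mmol/L × 372.2 g/mol × 1.517 L ÷ 1000 = 0.12 g
hemin: C1V1 = C2V2 → 8.05 µg/mL × 1517 mL ÷ 2060 µg/mL = 5.93 mL
spectinomycin: dilute stock: 58.2 µg/mL × 1517 mL ÷ 66300 µg/mL = 1.33 mL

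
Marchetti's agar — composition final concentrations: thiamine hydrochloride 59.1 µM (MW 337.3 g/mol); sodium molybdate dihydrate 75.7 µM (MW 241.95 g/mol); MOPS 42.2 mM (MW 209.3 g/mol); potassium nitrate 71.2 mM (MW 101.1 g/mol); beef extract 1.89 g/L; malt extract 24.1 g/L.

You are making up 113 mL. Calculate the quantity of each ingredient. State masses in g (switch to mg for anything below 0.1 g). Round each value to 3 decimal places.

Scale factor relative to 1 L: 0.113.
thiamine hydrochloride: 59.1 µmol/L × 337.3 g/mol × 0.113 L ÷ 1000 = 2.253 mg
sodium molybdate dihydrate: 75.7 µmol/L × 241.95 g/mol × 0.113 L ÷ 1000 = 2.070 mg
MOPS: 42.2 mmol/L × 209.3 g/mol × 0.113 L ÷ 1000 = 0.998 g
potassium nitrate: 71.2 mmol/L × 101.1 g/mol × 0.113 L ÷ 1000 = 0.813 g
beef extract: 1.89 g/L × 0.113 L = 0.214 g
malt extract: 24.1 g/L × 0.113 L = 2.723 g

thiamine hydrochloride 2.253 mg; sodium molybdate dihydrate 2.070 mg; MOPS 0.998 g; potassium nitrate 0.813 g; beef extract 0.214 g; malt extract 2.723 g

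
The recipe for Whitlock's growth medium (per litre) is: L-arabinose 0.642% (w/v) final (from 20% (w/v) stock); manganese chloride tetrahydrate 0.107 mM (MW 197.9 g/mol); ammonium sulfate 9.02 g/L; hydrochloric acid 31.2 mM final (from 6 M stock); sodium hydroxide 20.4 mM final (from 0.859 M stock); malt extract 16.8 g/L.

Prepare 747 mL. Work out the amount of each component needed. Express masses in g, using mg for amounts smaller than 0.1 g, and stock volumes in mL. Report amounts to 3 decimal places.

Target volume = 747 mL = 0.747 L.
L-arabinose: V = C2·V2/C1 = 0.642% ÷ 20% × 747 mL = 23.979 mL
manganese chloride tetrahydrate: 0.107 mmol/L × 197.9 mg/mmol × 0.747 L = 15.818 mg
ammonium sulfate: 9.02 g/L × 0.747 L = 6.738 g
hydrochloric acid: dilute stock: 31.2 mM × 747 mL ÷ 6000 mM = 3.884 mL
sodium hydroxide: C1V1 = C2V2 → 20.4 mM × 747 mL ÷ 859 mM = 17.740 mL
malt extract: 16.8 g/L × 0.747 L = 12.550 g

L-arabinose 23.979 mL; manganese chloride tetrahydrate 15.818 mg; ammonium sulfate 6.738 g; hydrochloric acid 3.884 mL; sodium hydroxide 17.740 mL; malt extract 12.550 g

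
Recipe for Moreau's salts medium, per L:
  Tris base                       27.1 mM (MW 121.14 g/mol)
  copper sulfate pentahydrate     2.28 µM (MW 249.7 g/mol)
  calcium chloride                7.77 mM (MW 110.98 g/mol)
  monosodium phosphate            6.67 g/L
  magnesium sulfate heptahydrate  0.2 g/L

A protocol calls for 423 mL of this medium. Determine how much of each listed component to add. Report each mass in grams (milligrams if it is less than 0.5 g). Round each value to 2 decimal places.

Target volume = 423 mL = 0.423 L.
Tris base: 27.1 mmol/L × 121.14 g/mol × 0.423 L ÷ 1000 = 1.39 g
copper sulfate pentahydrate: 2.28 µmol/L × 249.7 g/mol × 0.423 L ÷ 1000 = 0.24 mg
calcium chloride: 7.77 mmol/L × 110.98 mg/mmol × 0.423 L = 364.76 mg
monosodium phosphate: 6.67 g/L × 0.423 L = 2.82 g
magnesium sulfate heptahydrate: 0.2 g/L × 0.423 L = 0.0846 g = 84.60 mg

Tris base 1.39 g; copper sulfate pentahydrate 0.24 mg; calcium chloride 364.76 mg; monosodium phosphate 2.82 g; magnesium sulfate heptahydrate 84.60 mg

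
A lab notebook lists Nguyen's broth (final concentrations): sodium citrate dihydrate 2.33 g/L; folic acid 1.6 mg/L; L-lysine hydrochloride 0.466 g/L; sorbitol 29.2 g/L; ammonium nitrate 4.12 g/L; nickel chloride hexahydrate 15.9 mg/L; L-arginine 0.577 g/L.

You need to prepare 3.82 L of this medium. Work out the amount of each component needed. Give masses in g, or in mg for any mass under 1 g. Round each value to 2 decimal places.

sodium citrate dihydrate 8.90 g; folic acid 6.11 mg; L-lysine hydrochloride 1.78 g; sorbitol 111.54 g; ammonium nitrate 15.74 g; nickel chloride hexahydrate 60.74 mg; L-arginine 2.20 g

Scale factor relative to 1 L: 3.82.
sodium citrate dihydrate: 2.33 g/L × 3.82 L = 8.90 g
folic acid: 1.6 mg/L × 3.82 L = 6.11 mg
L-lysine hydrochloride: 0.466 g/L × 3.82 L = 1.78 g
sorbitol: 29.2 g/L × 3.82 L = 111.54 g
ammonium nitrate: 4.12 g/L × 3.82 L = 15.74 g
nickel chloride hexahydrate: 15.9 mg/L × 3.82 L = 60.74 mg
L-arginine: 0.577 g/L × 3.82 L = 2.20 g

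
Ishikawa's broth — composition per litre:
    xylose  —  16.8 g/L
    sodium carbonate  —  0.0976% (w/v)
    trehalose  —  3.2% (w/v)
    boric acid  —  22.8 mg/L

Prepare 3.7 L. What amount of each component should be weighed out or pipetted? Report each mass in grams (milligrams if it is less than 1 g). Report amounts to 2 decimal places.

xylose 62.16 g; sodium carbonate 3.61 g; trehalose 118.40 g; boric acid 84.36 mg

Working volume: 3.7 L.
xylose: 16.8 g/L × 3.7 L = 62.16 g
sodium carbonate: 0.0976 g per 100 mL × 3700 mL ÷ 100 = 3.61 g
trehalose: 3.2% w/v = 32 g/L → 32 × 3.7 L = 118.40 g
boric acid: 22.8 mg/L × 3.7 L = 84.36 mg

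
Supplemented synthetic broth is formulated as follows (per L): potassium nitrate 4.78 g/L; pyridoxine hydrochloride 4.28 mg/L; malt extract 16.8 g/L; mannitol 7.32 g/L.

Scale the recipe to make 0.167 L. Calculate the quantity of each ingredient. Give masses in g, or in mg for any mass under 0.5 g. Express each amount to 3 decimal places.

Scale factor relative to 1 L: 0.167.
potassium nitrate: 4.78 g/L × 0.167 L = 0.798 g
pyridoxine hydrochloride: 4.28 mg/L × 0.167 L = 0.715 mg
malt extract: 16.8 g/L × 0.167 L = 2.806 g
mannitol: 7.32 g/L × 0.167 L = 1.222 g

potassium nitrate 0.798 g; pyridoxine hydrochloride 0.715 mg; malt extract 2.806 g; mannitol 1.222 g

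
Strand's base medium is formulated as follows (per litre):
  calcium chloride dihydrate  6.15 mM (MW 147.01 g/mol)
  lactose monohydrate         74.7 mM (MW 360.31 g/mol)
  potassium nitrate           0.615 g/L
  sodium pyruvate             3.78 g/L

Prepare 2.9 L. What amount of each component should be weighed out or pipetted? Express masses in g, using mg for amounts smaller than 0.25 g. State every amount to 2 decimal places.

Scale factor relative to 1 L: 2.9.
calcium chloride dihydrate: 6.15 mmol/L × 147.01 g/mol × 2.9 L ÷ 1000 = 2.62 g
lactose monohydrate: 74.7 mmol/L × 360.31 g/mol × 2.9 L ÷ 1000 = 78.05 g
potassium nitrate: 0.615 g/L × 2.9 L = 1.78 g
sodium pyruvate: 3.78 g/L × 2.9 L = 10.96 g

calcium chloride dihydrate 2.62 g; lactose monohydrate 78.05 g; potassium nitrate 1.78 g; sodium pyruvate 10.96 g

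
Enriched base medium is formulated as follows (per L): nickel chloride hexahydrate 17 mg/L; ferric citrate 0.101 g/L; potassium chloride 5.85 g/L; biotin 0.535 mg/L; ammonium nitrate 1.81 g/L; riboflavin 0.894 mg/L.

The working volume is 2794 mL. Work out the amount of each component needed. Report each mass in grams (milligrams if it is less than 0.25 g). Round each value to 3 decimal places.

Working volume: 2794 mL = 2.794 L.
nickel chloride hexahydrate: 17 mg/L × 2.794 L = 47.498 mg
ferric citrate: 0.101 g/L × 2.794 L = 0.282 g
potassium chloride: 5.85 g/L × 2.794 L = 16.345 g
biotin: 0.535 mg/L × 2.794 L = 1.495 mg
ammonium nitrate: 1.81 g/L × 2.794 L = 5.057 g
riboflavin: 0.894 mg/L × 2.794 L = 2.498 mg

nickel chloride hexahydrate 47.498 mg; ferric citrate 0.282 g; potassium chloride 16.345 g; biotin 1.495 mg; ammonium nitrate 5.057 g; riboflavin 2.498 mg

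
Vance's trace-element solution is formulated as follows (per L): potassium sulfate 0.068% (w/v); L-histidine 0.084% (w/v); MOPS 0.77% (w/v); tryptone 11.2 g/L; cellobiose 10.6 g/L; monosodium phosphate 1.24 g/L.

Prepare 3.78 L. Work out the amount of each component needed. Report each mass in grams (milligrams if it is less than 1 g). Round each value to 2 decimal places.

Working volume: 3.78 L.
potassium sulfate: 0.068% w/v = 0.68 g/L → 0.68 × 3.78 L = 2.57 g
L-histidine: 0.084 g per 100 mL × 3780 mL ÷ 100 = 3.18 g
MOPS: 0.77% w/v = 7.7 g/L → 7.7 × 3.78 L = 29.11 g
tryptone: 11.2 g/L × 3.78 L = 42.34 g
cellobiose: 10.6 g/L × 3.78 L = 40.07 g
monosodium phosphate: 1.24 g/L × 3.78 L = 4.69 g

potassium sulfate 2.57 g; L-histidine 3.18 g; MOPS 29.11 g; tryptone 42.34 g; cellobiose 40.07 g; monosodium phosphate 4.69 g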